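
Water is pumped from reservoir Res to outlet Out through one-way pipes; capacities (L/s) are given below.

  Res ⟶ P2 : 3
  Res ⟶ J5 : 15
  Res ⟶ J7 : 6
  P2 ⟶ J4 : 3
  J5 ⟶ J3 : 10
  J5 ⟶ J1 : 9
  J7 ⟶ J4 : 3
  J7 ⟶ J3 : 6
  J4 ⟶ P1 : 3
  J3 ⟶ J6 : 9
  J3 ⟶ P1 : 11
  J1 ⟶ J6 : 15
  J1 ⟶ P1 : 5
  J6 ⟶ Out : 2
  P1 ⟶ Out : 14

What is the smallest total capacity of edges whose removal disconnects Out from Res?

16

Augment Res→P2→J4→P1→Out: bottleneck 3, flow now 3.
Augment Res→J5→J3→J6→Out: bottleneck 2, flow now 5.
Augment Res→J5→J3→P1→Out: bottleneck 8, flow now 13.
Augment Res→J5→J1→P1→Out: bottleneck 3, flow now 16.
No augmenting path remains; maximum flow = 16.
By max-flow min-cut, the minimum cut capacity equals the max flow.
In the residual graph, reachable from Res: {Res, P2, J5, J7, J4, J3, J1, J6, P1}.
Min-cut edges: J6→Out (2), P1→Out (14); capacity 2 + 14 = 16.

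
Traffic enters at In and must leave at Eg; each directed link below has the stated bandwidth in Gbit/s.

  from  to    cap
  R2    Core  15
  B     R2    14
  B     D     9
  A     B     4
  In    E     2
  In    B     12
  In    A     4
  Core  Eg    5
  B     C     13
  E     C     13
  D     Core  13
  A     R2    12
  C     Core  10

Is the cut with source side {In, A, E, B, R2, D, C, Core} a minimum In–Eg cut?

Given cut capacity: 5 = 5.
Augment In→A→R2→Core→Eg: bottleneck 4, flow now 4.
Augment In→E→C→Core→Eg: bottleneck 1, flow now 5.
No augmenting path remains; maximum flow = 5.
Cut capacity 5 equals the max flow, so it is a minimum cut.

Yes — it is a minimum cut (capacity 5).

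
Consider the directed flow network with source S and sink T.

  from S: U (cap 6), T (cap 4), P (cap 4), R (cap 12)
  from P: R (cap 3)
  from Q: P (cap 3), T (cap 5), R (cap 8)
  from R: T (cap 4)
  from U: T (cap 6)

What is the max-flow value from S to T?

Augment S→T: bottleneck 4, flow now 4.
Augment S→R→T: bottleneck 4, flow now 8.
Augment S→U→T: bottleneck 6, flow now 14.
No augmenting path remains; maximum flow = 14.
In the residual graph, reachable from S: {S, P, R}.
Min-cut edges: S→U (6), S→T (4), R→T (4); capacity 6 + 4 + 4 = 14.
This cut is saturated, so no flow can exceed 14.

14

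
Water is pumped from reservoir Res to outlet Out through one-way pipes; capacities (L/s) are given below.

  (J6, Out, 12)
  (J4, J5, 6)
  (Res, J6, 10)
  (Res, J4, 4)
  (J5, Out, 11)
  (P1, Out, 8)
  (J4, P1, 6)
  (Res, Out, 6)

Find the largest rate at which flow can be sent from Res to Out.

20

Augment Res→Out: bottleneck 6, flow now 6.
Augment Res→J6→Out: bottleneck 10, flow now 16.
Augment Res→J4→J5→Out: bottleneck 4, flow now 20.
No augmenting path remains; maximum flow = 20.
In the residual graph, reachable from Res: {Res}.
Min-cut edges: Res→J6 (10), Res→J4 (4), Res→Out (6); capacity 10 + 4 + 6 = 20.
This cut is saturated, so no flow can exceed 20.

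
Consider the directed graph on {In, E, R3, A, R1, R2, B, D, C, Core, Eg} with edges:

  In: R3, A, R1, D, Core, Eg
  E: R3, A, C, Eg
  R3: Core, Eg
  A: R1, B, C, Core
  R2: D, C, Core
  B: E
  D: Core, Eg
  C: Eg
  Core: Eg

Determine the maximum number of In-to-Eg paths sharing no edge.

Assign every edge capacity 1; by Menger, the answer equals the max flow.
Path In→Eg (+1); total 1.
Path In→R3→Eg (+1); total 2.
Path In→D→Eg (+1); total 3.
Path In→Core→Eg (+1); total 4.
Path In→A→C→Eg (+1); total 5.
No residual In→Eg path; max flow = 5.
Certifying cut of size 5: {In→A, In→Core, In→D, In→Eg, In→R3}.

5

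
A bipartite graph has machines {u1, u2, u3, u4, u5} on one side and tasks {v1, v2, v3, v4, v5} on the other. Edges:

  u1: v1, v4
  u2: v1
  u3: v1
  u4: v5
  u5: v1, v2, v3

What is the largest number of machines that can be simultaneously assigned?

Unit-capacity flow: source→left, listed edges, right→sink; max matching = max flow.
Augmenting path u1→v1 (+1); matched 1.
Augmenting path u4→v5 (+1); matched 2.
Augmenting path u5→v2 (+1); matched 3.
Augmenting path u2→v1→u1→v4 (+1); matched 4.
No augmenting path remains; maximum matching = 4.
König certificate: {u1, u4, u5, v1} is a vertex cover of size 4 (every listed pair touches it), so no matching can be larger.

4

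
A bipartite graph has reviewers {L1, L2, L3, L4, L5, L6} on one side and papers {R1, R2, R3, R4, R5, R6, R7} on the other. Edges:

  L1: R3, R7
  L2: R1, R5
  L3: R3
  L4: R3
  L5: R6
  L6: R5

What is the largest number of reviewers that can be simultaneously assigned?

Unit-capacity flow: source→left, listed edges, right→sink; max matching = max flow.
Augmenting path L1→R3 (+1); matched 1.
Augmenting path L2→R1 (+1); matched 2.
Augmenting path L5→R6 (+1); matched 3.
Augmenting path L6→R5 (+1); matched 4.
Augmenting path L3→R3→L1→R7 (+1); matched 5.
No augmenting path remains; maximum matching = 5.
König certificate: {L1, L2, L5, L6, R3} is a vertex cover of size 5 (every listed pair touches it), so no matching can be larger.

5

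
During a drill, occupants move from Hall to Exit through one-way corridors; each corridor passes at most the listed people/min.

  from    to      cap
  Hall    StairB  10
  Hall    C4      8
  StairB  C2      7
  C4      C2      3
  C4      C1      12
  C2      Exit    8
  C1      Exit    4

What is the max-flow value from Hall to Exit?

Augment Hall→StairB→C2→Exit: bottleneck 7, flow now 7.
Augment Hall→C4→C2→Exit: bottleneck 1, flow now 8.
Augment Hall→C4→C1→Exit: bottleneck 4, flow now 12.
No augmenting path remains; maximum flow = 12.
In the residual graph, reachable from Hall: {Hall, StairB, C4, C2, C1}.
Min-cut edges: C2→Exit (8), C1→Exit (4); capacity 8 + 4 = 12.
This cut is saturated, so no flow can exceed 12.

12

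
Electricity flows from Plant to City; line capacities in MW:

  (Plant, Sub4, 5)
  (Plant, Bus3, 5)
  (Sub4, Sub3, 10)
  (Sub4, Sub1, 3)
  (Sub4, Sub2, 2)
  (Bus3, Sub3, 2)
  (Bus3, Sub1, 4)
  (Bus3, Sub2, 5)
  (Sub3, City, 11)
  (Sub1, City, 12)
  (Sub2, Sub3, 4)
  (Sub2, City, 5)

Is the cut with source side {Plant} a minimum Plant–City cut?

Given cut capacity: 5 + 5 = 10.
Augment Plant→Sub4→Sub3→City: bottleneck 5, flow now 5.
Augment Plant→Bus3→Sub3→City: bottleneck 2, flow now 7.
Augment Plant→Bus3→Sub1→City: bottleneck 3, flow now 10.
No augmenting path remains; maximum flow = 10.
Cut capacity 10 equals the max flow, so it is a minimum cut.

Yes — it is a minimum cut (capacity 10).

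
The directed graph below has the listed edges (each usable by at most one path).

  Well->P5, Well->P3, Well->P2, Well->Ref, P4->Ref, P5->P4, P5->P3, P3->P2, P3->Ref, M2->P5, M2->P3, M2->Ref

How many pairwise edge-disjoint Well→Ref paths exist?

3

Assign every edge capacity 1; by Menger, the answer equals the max flow.
Path Well→Ref (+1); total 1.
Path Well→P3→Ref (+1); total 2.
Path Well→P5→P4→Ref (+1); total 3.
No residual Well→Ref path; max flow = 3.
Certifying cut of size 3: {Well→P3, Well→P5, Well→Ref}.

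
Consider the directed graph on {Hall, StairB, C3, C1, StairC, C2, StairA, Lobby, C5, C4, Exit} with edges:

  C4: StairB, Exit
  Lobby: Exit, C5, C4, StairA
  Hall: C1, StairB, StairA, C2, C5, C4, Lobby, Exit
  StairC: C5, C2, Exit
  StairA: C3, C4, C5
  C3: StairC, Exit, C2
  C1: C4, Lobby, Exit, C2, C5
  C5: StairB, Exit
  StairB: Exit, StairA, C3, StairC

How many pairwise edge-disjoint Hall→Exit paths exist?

Assign every edge capacity 1; by Menger, the answer equals the max flow.
Path Hall→Exit (+1); total 1.
Path Hall→StairB→Exit (+1); total 2.
Path Hall→C1→Exit (+1); total 3.
Path Hall→Lobby→Exit (+1); total 4.
Path Hall→C5→Exit (+1); total 5.
Path Hall→C4→Exit (+1); total 6.
Path Hall→StairA→C3→Exit (+1); total 7.
No residual Hall→Exit path; max flow = 7.
Certifying cut of size 7: {Hall→C1, Hall→C4, Hall→C5, Hall→Exit, Hall→Lobby, Hall→StairA, Hall→StairB}.

7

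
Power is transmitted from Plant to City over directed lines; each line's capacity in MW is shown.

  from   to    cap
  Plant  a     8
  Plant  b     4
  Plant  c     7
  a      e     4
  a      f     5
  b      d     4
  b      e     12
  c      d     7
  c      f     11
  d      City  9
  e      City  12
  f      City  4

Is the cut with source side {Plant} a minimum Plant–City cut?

Given cut capacity: 8 + 4 + 7 = 19.
Augment Plant→a→e→City: bottleneck 4, flow now 4.
Augment Plant→a→f→City: bottleneck 4, flow now 8.
Augment Plant→b→d→City: bottleneck 4, flow now 12.
Augment Plant→c→d→City: bottleneck 5, flow now 17.
Augment Plant→c→d→b→e→City: bottleneck 2, flow now 19. (uses reverse residual edge)
No augmenting path remains; maximum flow = 19.
Cut capacity 19 equals the max flow, so it is a minimum cut.

Yes — it is a minimum cut (capacity 19).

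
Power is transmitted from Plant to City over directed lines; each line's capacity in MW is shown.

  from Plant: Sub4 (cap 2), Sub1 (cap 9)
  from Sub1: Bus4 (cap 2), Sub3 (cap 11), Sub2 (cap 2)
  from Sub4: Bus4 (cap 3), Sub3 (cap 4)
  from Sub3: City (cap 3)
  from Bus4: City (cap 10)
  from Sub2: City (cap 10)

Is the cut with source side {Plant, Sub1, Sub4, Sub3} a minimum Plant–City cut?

No — its capacity is 10, but the minimum cut has capacity 9.

Given cut capacity: 2 + 2 + 3 + 3 = 10.
Augment Plant→Sub1→Sub3→City: bottleneck 3, flow now 3.
Augment Plant→Sub1→Bus4→City: bottleneck 2, flow now 5.
Augment Plant→Sub1→Sub2→City: bottleneck 2, flow now 7.
Augment Plant→Sub4→Bus4→City: bottleneck 2, flow now 9.
No augmenting path remains; maximum flow = 9.
In the residual graph, reachable from Plant: {Plant, Sub1, Sub3}.
Min-cut edges: Plant→Sub4 (2), Sub1→Bus4 (2), Sub1→Sub2 (2), Sub3→City (3); capacity 2 + 2 + 2 + 3 = 9.
Cut capacity 10 exceeds the max flow 9, so it is not minimum.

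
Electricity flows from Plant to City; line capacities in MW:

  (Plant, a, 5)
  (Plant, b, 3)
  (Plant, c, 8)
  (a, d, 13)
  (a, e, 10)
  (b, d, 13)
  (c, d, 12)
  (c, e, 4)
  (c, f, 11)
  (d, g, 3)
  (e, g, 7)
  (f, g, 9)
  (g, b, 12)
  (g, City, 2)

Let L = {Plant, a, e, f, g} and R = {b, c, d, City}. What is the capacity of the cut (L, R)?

38

Edges leaving {Plant, a, e, f, g}: Plant→b (3), Plant→c (8), a→d (13), g→b (12), g→City (2).
Cut capacity = 3 + 8 + 13 + 12 + 2 = 38.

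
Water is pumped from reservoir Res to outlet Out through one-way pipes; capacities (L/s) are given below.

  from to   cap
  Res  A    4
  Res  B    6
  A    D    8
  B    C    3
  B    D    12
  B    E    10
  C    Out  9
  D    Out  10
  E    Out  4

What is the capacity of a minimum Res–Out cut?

Augment Res→A→D→Out: bottleneck 4, flow now 4.
Augment Res→B→C→Out: bottleneck 3, flow now 7.
Augment Res→B→D→Out: bottleneck 3, flow now 10.
No augmenting path remains; maximum flow = 10.
By max-flow min-cut, the minimum cut capacity equals the max flow.
In the residual graph, reachable from Res: {Res}.
Min-cut edges: Res→A (4), Res→B (6); capacity 4 + 6 = 10.

10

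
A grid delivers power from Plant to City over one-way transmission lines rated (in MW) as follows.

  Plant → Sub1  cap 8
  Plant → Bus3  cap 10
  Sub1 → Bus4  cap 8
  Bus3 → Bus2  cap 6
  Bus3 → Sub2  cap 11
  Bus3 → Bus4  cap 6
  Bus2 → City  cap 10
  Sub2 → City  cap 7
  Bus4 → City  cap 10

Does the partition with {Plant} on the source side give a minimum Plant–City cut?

Yes — it is a minimum cut (capacity 18).

Given cut capacity: 8 + 10 = 18.
Augment Plant→Sub1→Bus4→City: bottleneck 8, flow now 8.
Augment Plant→Bus3→Bus2→City: bottleneck 6, flow now 14.
Augment Plant→Bus3→Sub2→City: bottleneck 4, flow now 18.
No augmenting path remains; maximum flow = 18.
Cut capacity 18 equals the max flow, so it is a minimum cut.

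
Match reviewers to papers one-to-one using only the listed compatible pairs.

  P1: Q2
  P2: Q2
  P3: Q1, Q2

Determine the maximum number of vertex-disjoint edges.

2

Unit-capacity flow: source→left, listed edges, right→sink; max matching = max flow.
Augmenting path P1→Q2 (+1); matched 1.
Augmenting path P3→Q1 (+1); matched 2.
No augmenting path remains; maximum matching = 2.
König certificate: {P3, Q2} is a vertex cover of size 2 (every listed pair touches it), so no matching can be larger.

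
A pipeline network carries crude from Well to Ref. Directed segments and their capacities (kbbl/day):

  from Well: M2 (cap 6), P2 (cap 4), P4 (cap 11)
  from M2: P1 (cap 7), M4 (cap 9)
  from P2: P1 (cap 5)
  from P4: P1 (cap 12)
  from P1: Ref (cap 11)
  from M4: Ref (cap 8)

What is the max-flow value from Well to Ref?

Augment Well→M2→P1→Ref: bottleneck 6, flow now 6.
Augment Well→P2→P1→Ref: bottleneck 4, flow now 10.
Augment Well→P4→P1→Ref: bottleneck 1, flow now 11.
Augment Well→P4→P1→M2→M4→Ref: bottleneck 6, flow now 17. (uses reverse residual edge)
No augmenting path remains; maximum flow = 17.
In the residual graph, reachable from Well: {Well, P2, P4, P1}.
Min-cut edges: Well→M2 (6), P1→Ref (11); capacity 6 + 11 = 17.
This cut is saturated, so no flow can exceed 17.

17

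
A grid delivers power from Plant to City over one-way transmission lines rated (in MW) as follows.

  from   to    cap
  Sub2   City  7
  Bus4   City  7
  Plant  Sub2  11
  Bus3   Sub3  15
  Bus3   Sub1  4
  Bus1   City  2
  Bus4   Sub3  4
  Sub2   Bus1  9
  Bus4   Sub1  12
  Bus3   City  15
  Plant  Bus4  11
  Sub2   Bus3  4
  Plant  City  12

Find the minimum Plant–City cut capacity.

Augment Plant→City: bottleneck 12, flow now 12.
Augment Plant→Bus4→City: bottleneck 7, flow now 19.
Augment Plant→Sub2→City: bottleneck 7, flow now 26.
Augment Plant→Sub2→Bus3→City: bottleneck 4, flow now 30.
No augmenting path remains; maximum flow = 30.
By max-flow min-cut, the minimum cut capacity equals the max flow.
In the residual graph, reachable from Plant: {Plant, Bus4, Sub3, Sub1}.
Min-cut edges: Plant→Sub2 (11), Plant→City (12), Bus4→City (7); capacity 11 + 12 + 7 = 30.

30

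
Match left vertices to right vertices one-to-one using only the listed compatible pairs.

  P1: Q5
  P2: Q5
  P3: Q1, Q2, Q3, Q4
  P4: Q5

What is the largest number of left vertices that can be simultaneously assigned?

Unit-capacity flow: source→left, listed edges, right→sink; max matching = max flow.
Augmenting path P1→Q5 (+1); matched 1.
Augmenting path P3→Q1 (+1); matched 2.
No augmenting path remains; maximum matching = 2.
König certificate: {P3, Q5} is a vertex cover of size 2 (every listed pair touches it), so no matching can be larger.

2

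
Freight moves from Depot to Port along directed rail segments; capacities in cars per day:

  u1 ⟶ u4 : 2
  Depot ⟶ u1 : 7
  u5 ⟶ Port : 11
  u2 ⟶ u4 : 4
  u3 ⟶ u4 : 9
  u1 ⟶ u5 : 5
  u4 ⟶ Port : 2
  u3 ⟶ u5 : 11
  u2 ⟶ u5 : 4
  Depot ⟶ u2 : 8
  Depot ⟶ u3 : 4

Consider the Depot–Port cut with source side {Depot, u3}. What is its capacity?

Edges leaving {Depot, u3}: Depot→u1 (7), Depot→u2 (8), u3→u4 (9), u3→u5 (11).
Cut capacity = 7 + 8 + 9 + 11 = 35.

35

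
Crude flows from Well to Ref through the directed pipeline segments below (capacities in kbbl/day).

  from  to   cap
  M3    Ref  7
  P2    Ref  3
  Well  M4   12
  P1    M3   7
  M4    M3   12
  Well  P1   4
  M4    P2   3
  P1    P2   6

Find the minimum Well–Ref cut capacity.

Augment Well→P1→P2→Ref: bottleneck 3, flow now 3.
Augment Well→P1→M3→Ref: bottleneck 1, flow now 4.
Augment Well→M4→M3→Ref: bottleneck 6, flow now 10.
No augmenting path remains; maximum flow = 10.
By max-flow min-cut, the minimum cut capacity equals the max flow.
In the residual graph, reachable from Well: {Well, P1, M4, P2, M3}.
Min-cut edges: P2→Ref (3), M3→Ref (7); capacity 3 + 7 = 10.

10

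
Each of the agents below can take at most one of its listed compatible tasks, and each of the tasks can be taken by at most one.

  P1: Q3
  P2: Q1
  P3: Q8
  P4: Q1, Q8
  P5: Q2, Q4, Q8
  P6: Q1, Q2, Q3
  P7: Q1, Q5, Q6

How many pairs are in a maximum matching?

Unit-capacity flow: source→left, listed edges, right→sink; max matching = max flow.
Augmenting path P1→Q3 (+1); matched 1.
Augmenting path P2→Q1 (+1); matched 2.
Augmenting path P3→Q8 (+1); matched 3.
Augmenting path P5→Q2 (+1); matched 4.
Augmenting path P7→Q5 (+1); matched 5.
Augmenting path P6→Q2→P5→Q4 (+1); matched 6.
No augmenting path remains; maximum matching = 6.
König certificate: {P1, P5, P6, P7, Q1, Q8} is a vertex cover of size 6 (every listed pair touches it), so no matching can be larger.

6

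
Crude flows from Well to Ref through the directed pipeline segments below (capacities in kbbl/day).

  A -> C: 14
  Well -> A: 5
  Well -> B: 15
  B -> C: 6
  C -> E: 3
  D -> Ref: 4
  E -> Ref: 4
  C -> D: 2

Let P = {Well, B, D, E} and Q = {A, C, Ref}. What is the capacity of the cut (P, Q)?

19

Edges leaving {Well, B, D, E}: Well→A (5), B→C (6), D→Ref (4), E→Ref (4).
Cut capacity = 5 + 6 + 4 + 4 = 19.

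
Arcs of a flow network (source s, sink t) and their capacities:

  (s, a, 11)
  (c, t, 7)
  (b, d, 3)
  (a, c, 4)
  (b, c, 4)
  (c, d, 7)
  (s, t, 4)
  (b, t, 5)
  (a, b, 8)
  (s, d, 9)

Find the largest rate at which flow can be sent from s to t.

Augment s→t: bottleneck 4, flow now 4.
Augment s→a→b→t: bottleneck 5, flow now 9.
Augment s→a→c→t: bottleneck 4, flow now 13.
Augment s→a→b→c→t: bottleneck 2, flow now 15.
No augmenting path remains; maximum flow = 15.
In the residual graph, reachable from s: {s, d}.
Min-cut edges: s→a (11), s→t (4); capacity 11 + 4 = 15.
This cut is saturated, so no flow can exceed 15.

15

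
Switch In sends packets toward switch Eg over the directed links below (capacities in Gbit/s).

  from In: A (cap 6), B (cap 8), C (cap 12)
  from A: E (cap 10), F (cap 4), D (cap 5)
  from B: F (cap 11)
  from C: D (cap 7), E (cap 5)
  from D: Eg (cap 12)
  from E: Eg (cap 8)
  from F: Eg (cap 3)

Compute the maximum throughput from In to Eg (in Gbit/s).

21

Augment In→A→D→Eg: bottleneck 5, flow now 5.
Augment In→A→E→Eg: bottleneck 1, flow now 6.
Augment In→B→F→Eg: bottleneck 3, flow now 9.
Augment In→C→D→Eg: bottleneck 7, flow now 16.
Augment In→C→E→Eg: bottleneck 5, flow now 21.
No augmenting path remains; maximum flow = 21.
In the residual graph, reachable from In: {In, B, F}.
Min-cut edges: In→A (6), In→C (12), F→Eg (3); capacity 6 + 12 + 3 = 21.
This cut is saturated, so no flow can exceed 21.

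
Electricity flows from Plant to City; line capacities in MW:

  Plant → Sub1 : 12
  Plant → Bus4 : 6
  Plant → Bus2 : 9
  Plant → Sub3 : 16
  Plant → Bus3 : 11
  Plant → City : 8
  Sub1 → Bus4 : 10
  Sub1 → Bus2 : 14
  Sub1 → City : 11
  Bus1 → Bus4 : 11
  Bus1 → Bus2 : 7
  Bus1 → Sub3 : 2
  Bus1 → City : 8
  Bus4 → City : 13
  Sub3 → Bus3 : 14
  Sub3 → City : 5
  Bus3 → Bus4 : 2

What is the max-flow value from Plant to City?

33

Augment Plant→City: bottleneck 8, flow now 8.
Augment Plant→Sub1→City: bottleneck 11, flow now 19.
Augment Plant→Bus4→City: bottleneck 6, flow now 25.
Augment Plant→Sub3→City: bottleneck 5, flow now 30.
Augment Plant→Sub1→Bus4→City: bottleneck 1, flow now 31.
Augment Plant→Bus3→Bus4→City: bottleneck 2, flow now 33.
No augmenting path remains; maximum flow = 33.
In the residual graph, reachable from Plant: {Plant, Bus2, Sub3, Bus3}.
Min-cut edges: Plant→Sub1 (12), Plant→Bus4 (6), Plant→City (8), Sub3→City (5), Bus3→Bus4 (2); capacity 12 + 6 + 8 + 5 + 2 = 33.
This cut is saturated, so no flow can exceed 33.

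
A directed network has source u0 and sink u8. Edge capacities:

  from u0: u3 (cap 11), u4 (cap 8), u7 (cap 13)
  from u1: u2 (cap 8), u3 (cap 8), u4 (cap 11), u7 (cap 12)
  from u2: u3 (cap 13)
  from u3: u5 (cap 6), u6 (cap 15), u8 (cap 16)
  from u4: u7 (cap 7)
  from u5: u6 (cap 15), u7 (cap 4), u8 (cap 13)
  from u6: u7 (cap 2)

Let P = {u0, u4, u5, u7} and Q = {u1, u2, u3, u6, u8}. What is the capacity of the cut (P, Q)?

Edges leaving {u0, u4, u5, u7}: u0→u3 (11), u5→u6 (15), u5→u8 (13).
Cut capacity = 11 + 15 + 13 = 39.

39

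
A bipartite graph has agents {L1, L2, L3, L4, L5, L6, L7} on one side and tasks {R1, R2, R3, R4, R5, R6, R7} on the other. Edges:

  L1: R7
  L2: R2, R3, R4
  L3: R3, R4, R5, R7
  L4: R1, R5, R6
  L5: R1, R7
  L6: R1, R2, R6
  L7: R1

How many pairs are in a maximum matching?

Unit-capacity flow: source→left, listed edges, right→sink; max matching = max flow.
Augmenting path L1→R7 (+1); matched 1.
Augmenting path L2→R2 (+1); matched 2.
Augmenting path L3→R3 (+1); matched 3.
Augmenting path L4→R1 (+1); matched 4.
Augmenting path L6→R6 (+1); matched 5.
Augmenting path L5→R1→L4→R5 (+1); matched 6.
No augmenting path remains; maximum matching = 6.
König certificate: {L2, L3, L4, L6, R1, R7} is a vertex cover of size 6 (every listed pair touches it), so no matching can be larger.

6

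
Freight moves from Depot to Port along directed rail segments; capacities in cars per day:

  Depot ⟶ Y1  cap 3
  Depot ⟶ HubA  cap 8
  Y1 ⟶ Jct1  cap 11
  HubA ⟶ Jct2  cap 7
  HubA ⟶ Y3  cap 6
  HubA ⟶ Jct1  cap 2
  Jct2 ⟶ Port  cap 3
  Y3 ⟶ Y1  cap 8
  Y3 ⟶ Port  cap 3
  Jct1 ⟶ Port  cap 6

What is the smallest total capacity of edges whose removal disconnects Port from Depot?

11

Augment Depot→Y1→Jct1→Port: bottleneck 3, flow now 3.
Augment Depot→HubA→Jct2→Port: bottleneck 3, flow now 6.
Augment Depot→HubA→Y3→Port: bottleneck 3, flow now 9.
Augment Depot→HubA→Jct1→Port: bottleneck 2, flow now 11.
No augmenting path remains; maximum flow = 11.
By max-flow min-cut, the minimum cut capacity equals the max flow.
In the residual graph, reachable from Depot: {Depot}.
Min-cut edges: Depot→Y1 (3), Depot→HubA (8); capacity 3 + 8 = 11.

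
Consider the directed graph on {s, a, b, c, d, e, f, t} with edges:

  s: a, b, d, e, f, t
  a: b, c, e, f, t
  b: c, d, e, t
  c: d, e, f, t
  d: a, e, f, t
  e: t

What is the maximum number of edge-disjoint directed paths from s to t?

5

Assign every edge capacity 1; by Menger, the answer equals the max flow.
Path s→t (+1); total 1.
Path s→a→t (+1); total 2.
Path s→b→t (+1); total 3.
Path s→d→t (+1); total 4.
Path s→e→t (+1); total 5.
No residual s→t path; max flow = 5.
Certifying cut of size 5: {s→a, s→b, s→d, s→e, s→t}.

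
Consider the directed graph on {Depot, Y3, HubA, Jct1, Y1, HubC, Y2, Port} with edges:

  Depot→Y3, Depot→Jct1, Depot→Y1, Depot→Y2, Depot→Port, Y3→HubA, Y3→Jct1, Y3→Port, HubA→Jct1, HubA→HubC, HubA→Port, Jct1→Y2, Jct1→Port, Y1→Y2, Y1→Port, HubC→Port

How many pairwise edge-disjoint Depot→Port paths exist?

4

Assign every edge capacity 1; by Menger, the answer equals the max flow.
Path Depot→Port (+1); total 1.
Path Depot→Y3→Port (+1); total 2.
Path Depot→Jct1→Port (+1); total 3.
Path Depot→Y1→Port (+1); total 4.
No residual Depot→Port path; max flow = 4.
Certifying cut of size 4: {Depot→Jct1, Depot→Port, Depot→Y1, Depot→Y3}.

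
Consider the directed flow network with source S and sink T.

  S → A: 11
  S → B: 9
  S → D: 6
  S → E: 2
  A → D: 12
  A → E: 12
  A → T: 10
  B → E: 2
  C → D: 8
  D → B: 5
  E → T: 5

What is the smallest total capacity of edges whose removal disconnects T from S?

Augment S→A→T: bottleneck 10, flow now 10.
Augment S→E→T: bottleneck 2, flow now 12.
Augment S→A→E→T: bottleneck 1, flow now 13.
Augment S→B→E→T: bottleneck 2, flow now 15.
No augmenting path remains; maximum flow = 15.
By max-flow min-cut, the minimum cut capacity equals the max flow.
In the residual graph, reachable from S: {S, B, D}.
Min-cut edges: S→A (11), S→E (2), B→E (2); capacity 11 + 2 + 2 = 15.

15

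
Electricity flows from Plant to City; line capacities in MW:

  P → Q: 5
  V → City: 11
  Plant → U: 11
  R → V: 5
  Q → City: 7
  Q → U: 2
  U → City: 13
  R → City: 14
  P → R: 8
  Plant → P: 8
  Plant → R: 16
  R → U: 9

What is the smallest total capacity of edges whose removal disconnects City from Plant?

Augment Plant→R→City: bottleneck 14, flow now 14.
Augment Plant→U→City: bottleneck 11, flow now 25.
Augment Plant→P→Q→City: bottleneck 5, flow now 30.
Augment Plant→R→U→City: bottleneck 2, flow now 32.
Augment Plant→P→R→V→City: bottleneck 3, flow now 35.
No augmenting path remains; maximum flow = 35.
By max-flow min-cut, the minimum cut capacity equals the max flow.
In the residual graph, reachable from Plant: {Plant}.
Min-cut edges: Plant→P (8), Plant→R (16), Plant→U (11); capacity 8 + 16 + 11 = 35.

35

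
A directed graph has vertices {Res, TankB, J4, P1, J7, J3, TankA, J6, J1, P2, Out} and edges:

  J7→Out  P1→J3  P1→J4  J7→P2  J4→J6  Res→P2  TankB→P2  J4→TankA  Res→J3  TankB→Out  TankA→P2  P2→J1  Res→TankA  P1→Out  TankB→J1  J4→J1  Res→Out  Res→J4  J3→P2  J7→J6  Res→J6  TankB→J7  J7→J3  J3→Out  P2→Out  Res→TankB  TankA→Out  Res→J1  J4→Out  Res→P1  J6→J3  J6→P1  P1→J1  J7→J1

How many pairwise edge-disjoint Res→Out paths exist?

Assign every edge capacity 1; by Menger, the answer equals the max flow.
Path Res→Out (+1); total 1.
Path Res→TankB→Out (+1); total 2.
Path Res→J4→Out (+1); total 3.
Path Res→P1→Out (+1); total 4.
Path Res→J3→Out (+1); total 5.
Path Res→TankA→Out (+1); total 6.
Path Res→P2→Out (+1); total 7.
No residual Res→Out path; max flow = 7.
Certifying cut of size 7: {J3→Out, J4→Out, P1→Out, P2→Out, Res→Out, Res→TankB, TankA→Out}.

7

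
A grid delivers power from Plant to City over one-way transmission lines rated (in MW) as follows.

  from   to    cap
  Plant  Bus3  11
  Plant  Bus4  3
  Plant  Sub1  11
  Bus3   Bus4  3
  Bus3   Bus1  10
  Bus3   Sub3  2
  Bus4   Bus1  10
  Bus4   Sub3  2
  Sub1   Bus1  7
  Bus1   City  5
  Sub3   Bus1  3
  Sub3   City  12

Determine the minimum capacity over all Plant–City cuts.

9

Augment Plant→Bus3→Bus1→City: bottleneck 5, flow now 5.
Augment Plant→Bus3→Sub3→City: bottleneck 2, flow now 7.
Augment Plant→Bus4→Sub3→City: bottleneck 2, flow now 9.
No augmenting path remains; maximum flow = 9.
By max-flow min-cut, the minimum cut capacity equals the max flow.
In the residual graph, reachable from Plant: {Plant, Bus3, Bus4, Sub1, Bus1}.
Min-cut edges: Bus3→Sub3 (2), Bus4→Sub3 (2), Bus1→City (5); capacity 2 + 2 + 5 = 9.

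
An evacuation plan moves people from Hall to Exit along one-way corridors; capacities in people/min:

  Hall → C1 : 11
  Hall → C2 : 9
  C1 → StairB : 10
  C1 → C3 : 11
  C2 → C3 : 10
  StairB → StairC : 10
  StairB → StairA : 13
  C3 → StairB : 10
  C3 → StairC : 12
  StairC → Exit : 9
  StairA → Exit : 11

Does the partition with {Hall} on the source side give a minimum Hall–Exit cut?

Yes — it is a minimum cut (capacity 20).

Given cut capacity: 11 + 9 = 20.
Augment Hall→C1→StairB→StairC→Exit: bottleneck 9, flow now 9.
Augment Hall→C1→StairB→StairA→Exit: bottleneck 1, flow now 10.
Augment Hall→C1→C3→StairB→StairA→Exit: bottleneck 1, flow now 11.
Augment Hall→C2→C3→StairB→StairA→Exit: bottleneck 9, flow now 20.
No augmenting path remains; maximum flow = 20.
Cut capacity 20 equals the max flow, so it is a minimum cut.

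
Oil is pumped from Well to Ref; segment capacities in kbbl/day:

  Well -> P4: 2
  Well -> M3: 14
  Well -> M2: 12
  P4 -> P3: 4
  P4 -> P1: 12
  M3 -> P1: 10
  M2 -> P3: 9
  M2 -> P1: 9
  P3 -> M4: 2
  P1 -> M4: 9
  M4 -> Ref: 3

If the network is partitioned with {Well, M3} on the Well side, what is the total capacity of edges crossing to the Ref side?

24

Edges leaving {Well, M3}: Well→P4 (2), Well→M2 (12), M3→P1 (10).
Cut capacity = 2 + 12 + 10 = 24.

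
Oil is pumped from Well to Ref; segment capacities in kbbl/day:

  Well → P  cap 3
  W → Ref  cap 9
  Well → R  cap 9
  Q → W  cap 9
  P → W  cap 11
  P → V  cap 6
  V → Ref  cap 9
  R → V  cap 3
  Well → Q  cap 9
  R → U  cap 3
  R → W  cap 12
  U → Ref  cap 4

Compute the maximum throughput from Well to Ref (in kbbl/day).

18

Augment Well→P→V→Ref: bottleneck 3, flow now 3.
Augment Well→Q→W→Ref: bottleneck 9, flow now 12.
Augment Well→R→U→Ref: bottleneck 3, flow now 15.
Augment Well→R→V→Ref: bottleneck 3, flow now 18.
No augmenting path remains; maximum flow = 18.
In the residual graph, reachable from Well: {Well, Q, R, W}.
Min-cut edges: Well→P (3), R→U (3), R→V (3), W→Ref (9); capacity 3 + 3 + 3 + 9 = 18.
This cut is saturated, so no flow can exceed 18.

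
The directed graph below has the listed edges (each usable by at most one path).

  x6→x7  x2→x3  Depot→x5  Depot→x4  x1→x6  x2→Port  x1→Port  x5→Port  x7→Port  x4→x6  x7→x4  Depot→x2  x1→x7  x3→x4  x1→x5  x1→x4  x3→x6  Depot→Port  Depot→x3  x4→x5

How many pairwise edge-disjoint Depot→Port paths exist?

Assign every edge capacity 1; by Menger, the answer equals the max flow.
Path Depot→Port (+1); total 1.
Path Depot→x2→Port (+1); total 2.
Path Depot→x5→Port (+1); total 3.
Path Depot→x3→x6→x7→Port (+1); total 4.
No residual Depot→Port path; max flow = 4.
Certifying cut of size 4: {Depot→Port, Depot→x2, x5→Port, x6→x7}.

4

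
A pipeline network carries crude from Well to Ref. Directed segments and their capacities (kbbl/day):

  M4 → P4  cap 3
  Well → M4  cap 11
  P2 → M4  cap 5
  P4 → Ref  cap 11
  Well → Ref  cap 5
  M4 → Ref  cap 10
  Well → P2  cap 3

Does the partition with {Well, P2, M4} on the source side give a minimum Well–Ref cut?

Given cut capacity: 5 + 3 + 10 = 18.
Augment Well→Ref: bottleneck 5, flow now 5.
Augment Well→M4→Ref: bottleneck 10, flow now 15.
Augment Well→M4→P4→Ref: bottleneck 1, flow now 16.
Augment Well→P2→M4→P4→Ref: bottleneck 2, flow now 18.
No augmenting path remains; maximum flow = 18.
Cut capacity 18 equals the max flow, so it is a minimum cut.

Yes — it is a minimum cut (capacity 18).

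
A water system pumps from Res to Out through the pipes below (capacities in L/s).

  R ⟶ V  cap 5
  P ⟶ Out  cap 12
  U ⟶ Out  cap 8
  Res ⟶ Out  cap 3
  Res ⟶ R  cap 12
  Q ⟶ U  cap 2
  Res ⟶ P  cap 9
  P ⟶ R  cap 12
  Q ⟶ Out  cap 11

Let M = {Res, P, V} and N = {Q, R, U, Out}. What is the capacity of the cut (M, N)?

Edges leaving {Res, P, V}: Res→R (12), Res→Out (3), P→R (12), P→Out (12).
Cut capacity = 12 + 3 + 12 + 12 = 39.

39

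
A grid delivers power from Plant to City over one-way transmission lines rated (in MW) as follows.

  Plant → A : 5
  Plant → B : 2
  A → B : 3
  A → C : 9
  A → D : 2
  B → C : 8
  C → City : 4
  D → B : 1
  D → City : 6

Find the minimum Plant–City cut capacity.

Augment Plant→A→C→City: bottleneck 4, flow now 4.
Augment Plant→A→D→City: bottleneck 1, flow now 5.
Augment Plant→B→C→A→D→City: bottleneck 1, flow now 6. (uses reverse residual edge)
No augmenting path remains; maximum flow = 6.
By max-flow min-cut, the minimum cut capacity equals the max flow.
In the residual graph, reachable from Plant: {Plant, A, B, C}.
Min-cut edges: A→D (2), C→City (4); capacity 2 + 4 = 6.

6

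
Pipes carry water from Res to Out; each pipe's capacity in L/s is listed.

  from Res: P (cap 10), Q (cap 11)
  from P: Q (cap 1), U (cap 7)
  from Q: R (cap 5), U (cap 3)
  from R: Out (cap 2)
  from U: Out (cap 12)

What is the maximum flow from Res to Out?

Augment Res→P→U→Out: bottleneck 7, flow now 7.
Augment Res→Q→R→Out: bottleneck 2, flow now 9.
Augment Res→Q→U→Out: bottleneck 3, flow now 12.
No augmenting path remains; maximum flow = 12.
In the residual graph, reachable from Res: {Res, P, Q, R}.
Min-cut edges: P→U (7), Q→U (3), R→Out (2); capacity 7 + 3 + 2 = 12.
This cut is saturated, so no flow can exceed 12.

12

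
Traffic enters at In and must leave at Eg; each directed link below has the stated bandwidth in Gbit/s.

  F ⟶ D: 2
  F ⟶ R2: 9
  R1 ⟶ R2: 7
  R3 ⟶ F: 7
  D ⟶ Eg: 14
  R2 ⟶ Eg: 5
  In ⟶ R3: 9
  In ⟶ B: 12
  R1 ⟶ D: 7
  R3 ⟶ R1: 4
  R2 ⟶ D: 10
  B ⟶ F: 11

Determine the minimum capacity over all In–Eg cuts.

Augment In→R3→R1→R2→Eg: bottleneck 4, flow now 4.
Augment In→R3→F→R2→Eg: bottleneck 1, flow now 5.
Augment In→R3→F→D→Eg: bottleneck 2, flow now 7.
Augment In→R3→F→R2→D→Eg: bottleneck 2, flow now 9.
Augment In→B→F→R2→D→Eg: bottleneck 6, flow now 15.
No augmenting path remains; maximum flow = 15.
By max-flow min-cut, the minimum cut capacity equals the max flow.
In the residual graph, reachable from In: {In, R3, B, F}.
Min-cut edges: R3→R1 (4), F→R2 (9), F→D (2); capacity 4 + 9 + 2 = 15.

15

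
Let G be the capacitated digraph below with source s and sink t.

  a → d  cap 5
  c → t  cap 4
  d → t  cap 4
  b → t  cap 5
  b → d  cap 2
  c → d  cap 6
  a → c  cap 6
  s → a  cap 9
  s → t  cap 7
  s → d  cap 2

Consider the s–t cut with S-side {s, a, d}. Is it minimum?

Given cut capacity: 7 + 6 + 4 = 17.
Augment s→t: bottleneck 7, flow now 7.
Augment s→d→t: bottleneck 2, flow now 9.
Augment s→a→c→t: bottleneck 4, flow now 13.
Augment s→a→d→t: bottleneck 2, flow now 15.
No augmenting path remains; maximum flow = 15.
In the residual graph, reachable from s: {s, a, c, d}.
Min-cut edges: s→t (7), c→t (4), d→t (4); capacity 7 + 4 + 4 = 15.
Cut capacity 17 exceeds the max flow 15, so it is not minimum.

No — its capacity is 17, but the minimum cut has capacity 15.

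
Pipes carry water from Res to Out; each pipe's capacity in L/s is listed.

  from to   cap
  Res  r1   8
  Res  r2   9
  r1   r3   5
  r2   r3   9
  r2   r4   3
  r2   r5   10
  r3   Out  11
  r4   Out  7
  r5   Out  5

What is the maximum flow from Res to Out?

14

Augment Res→r1→r3→Out: bottleneck 5, flow now 5.
Augment Res→r2→r3→Out: bottleneck 6, flow now 11.
Augment Res→r2→r4→Out: bottleneck 3, flow now 14.
No augmenting path remains; maximum flow = 14.
In the residual graph, reachable from Res: {Res, r1}.
Min-cut edges: Res→r2 (9), r1→r3 (5); capacity 9 + 5 = 14.
This cut is saturated, so no flow can exceed 14.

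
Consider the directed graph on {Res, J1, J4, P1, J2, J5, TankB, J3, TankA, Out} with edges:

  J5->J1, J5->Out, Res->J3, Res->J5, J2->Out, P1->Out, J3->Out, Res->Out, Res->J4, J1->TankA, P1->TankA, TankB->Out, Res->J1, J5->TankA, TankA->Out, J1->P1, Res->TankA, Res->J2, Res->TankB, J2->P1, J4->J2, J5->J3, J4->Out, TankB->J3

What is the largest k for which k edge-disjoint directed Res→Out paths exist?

8

Assign every edge capacity 1; by Menger, the answer equals the max flow.
Path Res→Out (+1); total 1.
Path Res→J4→Out (+1); total 2.
Path Res→J2→Out (+1); total 3.
Path Res→J5→Out (+1); total 4.
Path Res→TankB→Out (+1); total 5.
Path Res→J3→Out (+1); total 6.
Path Res→TankA→Out (+1); total 7.
Path Res→J1→P1→Out (+1); total 8.
No residual Res→Out path; max flow = 8.
Certifying cut of size 8: {Res→J1, Res→J2, Res→J3, Res→J4, Res→J5, Res→Out, Res→TankA, Res→TankB}.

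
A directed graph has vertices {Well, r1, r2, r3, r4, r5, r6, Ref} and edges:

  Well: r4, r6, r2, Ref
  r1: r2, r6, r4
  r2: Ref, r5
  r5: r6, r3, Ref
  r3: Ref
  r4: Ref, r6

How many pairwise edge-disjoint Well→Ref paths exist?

3

Assign every edge capacity 1; by Menger, the answer equals the max flow.
Path Well→Ref (+1); total 1.
Path Well→r2→Ref (+1); total 2.
Path Well→r4→Ref (+1); total 3.
No residual Well→Ref path; max flow = 3.
Certifying cut of size 3: {Well→Ref, Well→r2, Well→r4}.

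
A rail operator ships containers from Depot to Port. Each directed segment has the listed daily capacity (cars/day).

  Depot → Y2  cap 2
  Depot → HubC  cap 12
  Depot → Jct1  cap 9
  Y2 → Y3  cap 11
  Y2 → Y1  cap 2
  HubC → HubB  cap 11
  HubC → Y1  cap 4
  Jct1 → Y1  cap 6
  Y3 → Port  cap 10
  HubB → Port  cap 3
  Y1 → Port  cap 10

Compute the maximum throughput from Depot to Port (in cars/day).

15

Augment Depot→Y2→Y3→Port: bottleneck 2, flow now 2.
Augment Depot→HubC→HubB→Port: bottleneck 3, flow now 5.
Augment Depot→HubC→Y1→Port: bottleneck 4, flow now 9.
Augment Depot→Jct1→Y1→Port: bottleneck 6, flow now 15.
No augmenting path remains; maximum flow = 15.
In the residual graph, reachable from Depot: {Depot, HubC, Jct1, HubB}.
Min-cut edges: Depot→Y2 (2), HubC→Y1 (4), Jct1→Y1 (6), HubB→Port (3); capacity 2 + 4 + 6 + 3 = 15.
This cut is saturated, so no flow can exceed 15.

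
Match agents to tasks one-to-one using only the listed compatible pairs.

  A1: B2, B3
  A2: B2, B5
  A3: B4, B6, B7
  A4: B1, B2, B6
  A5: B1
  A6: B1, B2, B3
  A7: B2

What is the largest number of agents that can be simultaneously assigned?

6

Unit-capacity flow: source→left, listed edges, right→sink; max matching = max flow.
Augmenting path A1→B2 (+1); matched 1.
Augmenting path A2→B5 (+1); matched 2.
Augmenting path A3→B4 (+1); matched 3.
Augmenting path A4→B1 (+1); matched 4.
Augmenting path A6→B3 (+1); matched 5.
Augmenting path A5→B1→A4→B6 (+1); matched 6.
No augmenting path remains; maximum matching = 6.
König certificate: {A2, A3, A4, B1, B2, B3} is a vertex cover of size 6 (every listed pair touches it), so no matching can be larger.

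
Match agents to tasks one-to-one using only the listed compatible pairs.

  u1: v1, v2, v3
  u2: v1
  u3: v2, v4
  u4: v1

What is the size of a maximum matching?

Unit-capacity flow: source→left, listed edges, right→sink; max matching = max flow.
Augmenting path u1→v1 (+1); matched 1.
Augmenting path u3→v2 (+1); matched 2.
Augmenting path u2→v1→u1→v3 (+1); matched 3.
No augmenting path remains; maximum matching = 3.
König certificate: {u1, u3, v1} is a vertex cover of size 3 (every listed pair touches it), so no matching can be larger.

3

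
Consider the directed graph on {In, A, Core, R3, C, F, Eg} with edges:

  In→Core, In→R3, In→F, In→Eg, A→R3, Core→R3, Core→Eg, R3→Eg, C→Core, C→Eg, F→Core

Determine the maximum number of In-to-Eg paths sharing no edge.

3

Assign every edge capacity 1; by Menger, the answer equals the max flow.
Path In→Eg (+1); total 1.
Path In→Core→Eg (+1); total 2.
Path In→R3→Eg (+1); total 3.
No residual In→Eg path; max flow = 3.
Certifying cut of size 3: {Core→Eg, In→Eg, R3→Eg}.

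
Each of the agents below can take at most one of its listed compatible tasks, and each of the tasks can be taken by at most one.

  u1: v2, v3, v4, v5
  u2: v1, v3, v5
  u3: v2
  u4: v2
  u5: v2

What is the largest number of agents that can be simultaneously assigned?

Unit-capacity flow: source→left, listed edges, right→sink; max matching = max flow.
Augmenting path u1→v2 (+1); matched 1.
Augmenting path u2→v1 (+1); matched 2.
Augmenting path u3→v2→u1→v3 (+1); matched 3.
No augmenting path remains; maximum matching = 3.
König certificate: {u1, u2, v2} is a vertex cover of size 3 (every listed pair touches it), so no matching can be larger.

3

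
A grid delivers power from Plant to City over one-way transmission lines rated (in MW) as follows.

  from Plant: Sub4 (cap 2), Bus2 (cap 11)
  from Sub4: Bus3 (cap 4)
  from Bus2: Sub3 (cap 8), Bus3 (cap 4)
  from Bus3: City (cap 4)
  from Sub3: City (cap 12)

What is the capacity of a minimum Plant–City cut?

12

Augment Plant→Sub4→Bus3→City: bottleneck 2, flow now 2.
Augment Plant→Bus2→Bus3→City: bottleneck 2, flow now 4.
Augment Plant→Bus2→Sub3→City: bottleneck 8, flow now 12.
No augmenting path remains; maximum flow = 12.
By max-flow min-cut, the minimum cut capacity equals the max flow.
In the residual graph, reachable from Plant: {Plant, Sub4, Bus2, Bus3}.
Min-cut edges: Bus2→Sub3 (8), Bus3→City (4); capacity 8 + 4 = 12.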